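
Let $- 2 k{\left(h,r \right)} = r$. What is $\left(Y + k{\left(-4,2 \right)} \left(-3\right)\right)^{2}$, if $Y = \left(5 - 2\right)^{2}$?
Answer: $144$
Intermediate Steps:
$k{\left(h,r \right)} = - \frac{r}{2}$
$Y = 9$ ($Y = \left(5 - 2\right)^{2} = 3^{2} = 9$)
$\left(Y + k{\left(-4,2 \right)} \left(-3\right)\right)^{2} = \left(9 + \left(- \frac{1}{2}\right) 2 \left(-3\right)\right)^{2} = \left(9 - -3\right)^{2} = \left(9 + 3\right)^{2} = 12^{2} = 144$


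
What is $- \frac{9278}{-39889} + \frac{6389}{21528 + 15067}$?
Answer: $\frac{594379231}{1459737955} \approx 0.40718$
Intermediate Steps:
$- \frac{9278}{-39889} + \frac{6389}{21528 + 15067} = \left(-9278\right) \left(- \frac{1}{39889}\right) + \frac{6389}{36595} = \frac{9278}{39889} + 6389 \cdot \frac{1}{36595} = \frac{9278}{39889} + \frac{6389}{36595} = \frac{594379231}{1459737955}$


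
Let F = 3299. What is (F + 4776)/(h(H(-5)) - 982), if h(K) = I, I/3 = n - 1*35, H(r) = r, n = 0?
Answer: -8075/1087 ≈ -7.4287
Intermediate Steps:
I = -105 (I = 3*(0 - 1*35) = 3*(0 - 35) = 3*(-35) = -105)
h(K) = -105
(F + 4776)/(h(H(-5)) - 982) = (3299 + 4776)/(-105 - 982) = 8075/(-1087) = 8075*(-1/1087) = -8075/1087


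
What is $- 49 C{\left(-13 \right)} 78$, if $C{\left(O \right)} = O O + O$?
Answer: $-596232$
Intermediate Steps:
$C{\left(O \right)} = O + O^{2}$ ($C{\left(O \right)} = O^{2} + O = O + O^{2}$)
$- 49 C{\left(-13 \right)} 78 = - 49 \left(- 13 \left(1 - 13\right)\right) 78 = - 49 \left(\left(-13\right) \left(-12\right)\right) 78 = \left(-49\right) 156 \cdot 78 = \left(-7644\right) 78 = -596232$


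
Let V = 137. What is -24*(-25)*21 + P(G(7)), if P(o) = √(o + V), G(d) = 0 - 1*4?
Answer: 12600 + √133 ≈ 12612.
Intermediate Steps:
G(d) = -4 (G(d) = 0 - 4 = -4)
P(o) = √(137 + o) (P(o) = √(o + 137) = √(137 + o))
-24*(-25)*21 + P(G(7)) = -24*(-25)*21 + √(137 - 4) = 600*21 + √133 = 12600 + √133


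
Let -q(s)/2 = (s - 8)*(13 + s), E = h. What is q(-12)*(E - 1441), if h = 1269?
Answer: -6880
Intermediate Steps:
E = 1269
q(s) = -2*(-8 + s)*(13 + s) (q(s) = -2*(s - 8)*(13 + s) = -2*(-8 + s)*(13 + s))
q(-12)*(E - 1441) = (208 - 10*(-12) - 2*(-12)²)*(1269 - 1441) = (208 + 120 - 2*144)*(-172) = (208 + 120 - 288)*(-172) = 40*(-172) = -6880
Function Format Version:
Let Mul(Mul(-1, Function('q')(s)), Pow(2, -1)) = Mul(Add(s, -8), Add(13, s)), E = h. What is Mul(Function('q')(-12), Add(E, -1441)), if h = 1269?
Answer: -6880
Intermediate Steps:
E = 1269
Function('q')(s) = Mul(-2, Add(-8, s), Add(13, s)) (Function('q')(s) = Mul(-2, Mul(Add(s, -8), Add(13, s))) = Mul(-2, Mul(Add(-8, s), Add(13, s))) = Mul(-2, Add(-8, s), Add(13, s)))
Mul(Function('q')(-12), Add(E, -1441)) = Mul(Add(208, Mul(-10, -12), Mul(-2, Pow(-12, 2))), Add(1269, -1441)) = Mul(Add(208, 120, Mul(-2, 144)), -172) = Mul(Add(208, 120, -288), -172) = Mul(40, -172) = -6880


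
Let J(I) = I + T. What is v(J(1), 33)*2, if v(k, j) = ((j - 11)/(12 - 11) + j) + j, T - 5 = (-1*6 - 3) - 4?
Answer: 176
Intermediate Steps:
T = -8 (T = 5 + ((-1*6 - 3) - 4) = 5 + ((-6 - 3) - 4) = 5 + (-9 - 4) = 5 - 13 = -8)
J(I) = -8 + I (J(I) = I - 8 = -8 + I)
v(k, j) = -11 + 3*j (v(k, j) = ((-11 + j)/1 + j) + j = ((-11 + j)*1 + j) + j = ((-11 + j) + j) + j = (-11 + 2*j) + j = -11 + 3*j)
v(J(1), 33)*2 = (-11 + 3*33)*2 = (-11 + 99)*2 = 88*2 = 176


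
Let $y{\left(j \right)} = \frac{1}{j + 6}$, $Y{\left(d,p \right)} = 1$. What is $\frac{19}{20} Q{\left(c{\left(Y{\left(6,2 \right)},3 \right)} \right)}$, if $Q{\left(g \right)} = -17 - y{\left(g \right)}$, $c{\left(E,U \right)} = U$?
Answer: $- \frac{1463}{90} \approx -16.256$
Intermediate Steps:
$y{\left(j \right)} = \frac{1}{6 + j}$
$Q{\left(g \right)} = -17 - \frac{1}{6 + g}$
$\frac{19}{20} Q{\left(c{\left(Y{\left(6,2 \right)},3 \right)} \right)} = \frac{19}{20} \frac{-103 - 51}{6 + 3} = 19 \cdot \frac{1}{20} \frac{-103 - 51}{9} = \frac{19 \cdot \frac{1}{9} \left(-154\right)}{20} = \frac{19}{20} \left(- \frac{154}{9}\right) = - \frac{1463}{90}$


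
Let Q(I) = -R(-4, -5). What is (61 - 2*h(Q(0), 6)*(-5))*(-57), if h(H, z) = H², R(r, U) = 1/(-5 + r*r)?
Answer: -421287/121 ≈ -3481.7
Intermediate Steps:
R(r, U) = 1/(-5 + r²)
Q(I) = -1/11 (Q(I) = -1/(-5 + (-4)²) = -1/(-5 + 16) = -1/11)
(61 - 2*h(Q(0), 6)*(-5))*(-57) = (61 - 2*(-1/11)²*(-5))*(-57) = (61 - 2*1/121*(-5))*(-57) = (61 - 2/121*(-5))*(-57) = (61 + 10/121)*(-57) = (7391/121)*(-57) = -421287/121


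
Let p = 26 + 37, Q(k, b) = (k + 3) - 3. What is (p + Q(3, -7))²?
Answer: 4356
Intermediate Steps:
Q(k, b) = k (Q(k, b) = (3 + k) - 3 = k)
p = 63
(p + Q(3, -7))² = (63 + 3)² = 66² = 4356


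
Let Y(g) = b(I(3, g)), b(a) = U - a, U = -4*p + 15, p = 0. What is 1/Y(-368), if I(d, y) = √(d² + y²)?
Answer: -15/135208 - √135433/135208 ≈ -0.0028328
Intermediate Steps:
U = 15 (U = -4*0 + 15 = 0 + 15 = 15)
b(a) = 15 - a
Y(g) = 15 - √(9 + g²) (Y(g) = 15 - √(3² + g²) = 15 - √(9 + g²))
1/Y(-368) = 1/(15 - √(9 + (-368)²)) = 1/(15 - √(9 + 135424)) = 1/(15 - √135433)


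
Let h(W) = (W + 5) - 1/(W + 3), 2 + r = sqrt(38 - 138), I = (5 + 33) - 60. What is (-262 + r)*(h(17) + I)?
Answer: 66/5 - I/2 ≈ 13.2 - 0.5*I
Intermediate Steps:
I = -22 (I = 38 - 60 = -22)
r = -2 + 10*I (r = -2 + sqrt(38 - 138) = -2 + sqrt(-100) = -2 + 10*I ≈ -2.0 + 10.0*I)
h(W) = 5 + W - 1/(3 + W) (h(W) = (5 + W) - 1/(3 + W) = 5 + W - 1/(3 + W))
(-262 + r)*(h(17) + I) = (-262 + (-2 + 10*I))*((14 + 17**2 + 8*17)/(3 + 17) - 22) = (-264 + 10*I)*((14 + 289 + 136)/20 - 22) = (-264 + 10*I)*((1/20)*439 - 22) = (-264 + 10*I)*(439/20 - 22) = (-264 + 10*I)*(-1/20) = 66/5 - I/2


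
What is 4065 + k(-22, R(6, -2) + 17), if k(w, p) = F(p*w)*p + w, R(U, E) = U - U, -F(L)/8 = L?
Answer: 54907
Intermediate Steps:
F(L) = -8*L
R(U, E) = 0
k(w, p) = w - 8*w*p² (k(w, p) = (-8*p*w)*p + w = -8*w*p² + w = w - 8*w*p²)
4065 + k(-22, R(6, -2) + 17) = 4065 - 22*(1 - 8*(0 + 17)²) = 4065 - 22*(1 - 8*17²) = 4065 - 22*(1 - 8*289) = 4065 - 22*(1 - 2312) = 4065 - 22*(-2311) = 4065 + 50842 = 54907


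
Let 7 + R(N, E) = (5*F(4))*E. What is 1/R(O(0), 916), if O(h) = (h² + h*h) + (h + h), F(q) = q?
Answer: 1/18313 ≈ 5.4606e-5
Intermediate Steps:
O(h) = 2*h + 2*h² (O(h) = (h² + h²) + 2*h = 2*h² + 2*h = 2*h + 2*h²)
R(N, E) = -7 + 20*E (R(N, E) = -7 + (5*4)*E = -7 + 20*E)
1/R(O(0), 916) = 1/(-7 + 20*916) = 1/(-7 + 18320) = 1/18313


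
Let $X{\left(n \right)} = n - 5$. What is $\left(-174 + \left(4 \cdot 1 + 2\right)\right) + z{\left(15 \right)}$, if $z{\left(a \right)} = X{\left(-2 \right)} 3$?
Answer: $-189$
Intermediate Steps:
$X{\left(n \right)} = -5 + n$
$z{\left(a \right)} = -21$ ($z{\left(a \right)} = \left(-5 - 2\right) 3 = \left(-7\right) 3 = -21$)
$\left(-174 + \left(4 \cdot 1 + 2\right)\right) + z{\left(15 \right)} = \left(-174 + \left(4 \cdot 1 + 2\right)\right) - 21 = \left(-174 + \left(4 + 2\right)\right) - 21 = \left(-174 + 6\right) - 21 = -168 - 21 = -189$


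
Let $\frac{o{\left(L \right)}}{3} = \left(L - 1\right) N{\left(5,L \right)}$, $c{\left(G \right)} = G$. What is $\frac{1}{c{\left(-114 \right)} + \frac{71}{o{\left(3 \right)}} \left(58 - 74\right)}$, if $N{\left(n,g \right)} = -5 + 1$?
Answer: $- \frac{3}{200} \approx -0.015$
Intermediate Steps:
$N{\left(n,g \right)} = -4$
$o{\left(L \right)} = 12 - 12 L$ ($o{\left(L \right)} = 3 \left(L - 1\right) \left(-4\right) = 3 \left(-1 + L\right) \left(-4\right) = 3 \left(4 - 4 L\right) = 12 - 12 L$)
$\frac{1}{c{\left(-114 \right)} + \frac{71}{o{\left(3 \right)}} \left(58 - 74\right)} = \frac{1}{-114 + \frac{71}{12 - 36} \left(58 - 74\right)} = \frac{1}{-114 + \frac{71}{12 - 36} \left(-16\right)} = \frac{1}{-114 + \frac{71}{-24} \left(-16\right)} = \frac{1}{-114 + 71 \left(- \frac{1}{24}\right) \left(-16\right)} = \frac{1}{-114 - - \frac{142}{3}} = \frac{1}{-114 + \frac{142}{3}} = \frac{1}{- \frac{200}{3}} = - \frac{3}{200}$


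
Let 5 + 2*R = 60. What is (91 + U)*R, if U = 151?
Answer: 6655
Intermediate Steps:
R = 55/2 (R = -5/2 + (½)*60 = -5/2 + 30 = 55/2 ≈ 27.500)
(91 + U)*R = (91 + 151)*(55/2) = 242*(55/2) = 6655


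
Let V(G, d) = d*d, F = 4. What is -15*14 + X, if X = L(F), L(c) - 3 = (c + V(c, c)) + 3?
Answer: -184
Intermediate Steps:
V(G, d) = d²
L(c) = 6 + c + c² (L(c) = 3 + ((c + c²) + 3) = 3 + (3 + c + c²) = 6 + c + c²)
X = 26 (X = 6 + 4 + 4² = 6 + 4 + 16 = 26)
-15*14 + X = -15*14 + 26 = -210 + 26 = -184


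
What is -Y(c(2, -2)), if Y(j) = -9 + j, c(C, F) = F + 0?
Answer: 11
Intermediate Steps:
c(C, F) = F
-Y(c(2, -2)) = -(-9 - 2) = -1*(-11) = 11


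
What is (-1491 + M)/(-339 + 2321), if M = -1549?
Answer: -1520/991 ≈ -1.5338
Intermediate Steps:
(-1491 + M)/(-339 + 2321) = (-1491 - 1549)/(-339 + 2321) = -3040/1982 = -3040*1/1982 = -1520/991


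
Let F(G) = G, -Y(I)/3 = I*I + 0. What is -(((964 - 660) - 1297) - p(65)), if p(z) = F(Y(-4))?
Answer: 945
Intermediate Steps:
Y(I) = -3*I² (Y(I) = -3*(I*I + 0) = -3*(I² + 0) = -3*I²)
p(z) = -48 (p(z) = -3*(-4)² = -3*16 = -48)
-(((964 - 660) - 1297) - p(65)) = -(((964 - 660) - 1297) - 1*(-48)) = -((304 - 1297) + 48) = -(-993 + 48) = -1*(-945) = 945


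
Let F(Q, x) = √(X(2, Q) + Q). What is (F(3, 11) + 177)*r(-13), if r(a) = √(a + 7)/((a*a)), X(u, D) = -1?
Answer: I*√6*(177 + √2)/169 ≈ 2.5859*I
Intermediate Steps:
F(Q, x) = √(-1 + Q)
r(a) = √(7 + a)/a² (r(a) = √(7 + a)/(a²) = √(7 + a)/a²)
(F(3, 11) + 177)*r(-13) = (√(-1 + 3) + 177)*(√(7 - 13)/(-13)²) = (√2 + 177)*(√(-6)/169) = (177 + √2)*((I*√6)/169) = (177 + √2)*(I*√6/169) = I*√6*(177 + √2)/169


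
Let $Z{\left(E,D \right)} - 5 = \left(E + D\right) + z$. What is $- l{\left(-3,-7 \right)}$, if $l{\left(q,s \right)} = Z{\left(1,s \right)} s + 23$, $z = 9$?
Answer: $33$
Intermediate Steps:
$Z{\left(E,D \right)} = 14 + D + E$ ($Z{\left(E,D \right)} = 5 + \left(\left(E + D\right) + 9\right) = 5 + \left(\left(D + E\right) + 9\right) = 5 + \left(9 + D + E\right) = 14 + D + E$)
$l{\left(q,s \right)} = 23 + s \left(15 + s\right)$ ($l{\left(q,s \right)} = \left(14 + s + 1\right) s + 23 = \left(15 + s\right) s + 23 = s \left(15 + s\right) + 23 = 23 + s \left(15 + s\right)$)
$- l{\left(-3,-7 \right)} = - (23 - 7 \left(15 - 7\right)) = - (23 - 56) = \left(-1\right) \left(-33\right) = 33$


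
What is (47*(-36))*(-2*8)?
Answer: 27072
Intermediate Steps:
(47*(-36))*(-2*8) = -1692*(-16) = 27072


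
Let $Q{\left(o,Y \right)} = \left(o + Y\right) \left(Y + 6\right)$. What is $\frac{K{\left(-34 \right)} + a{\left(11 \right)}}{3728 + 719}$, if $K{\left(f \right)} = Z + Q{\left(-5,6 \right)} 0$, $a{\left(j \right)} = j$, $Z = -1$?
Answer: $\frac{10}{4447} \approx 0.0022487$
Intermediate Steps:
$Q{\left(o,Y \right)} = \left(6 + Y\right) \left(Y + o\right)$ ($Q{\left(o,Y \right)} = \left(Y + o\right) \left(6 + Y\right) = \left(6 + Y\right) \left(Y + o\right)$)
$K{\left(f \right)} = -1$ ($K{\left(f \right)} = -1 + \left(6^{2} + 6 \cdot 6 + 6 \left(-5\right) + 6 \left(-5\right)\right) 0 = -1 + \left(36 + 36 - 30 - 30\right) 0 = -1 + 12 \cdot 0 = -1 + 0 = -1$)
$\frac{K{\left(-34 \right)} + a{\left(11 \right)}}{3728 + 719} = \frac{-1 + 11}{3728 + 719} = \frac{10}{4447}$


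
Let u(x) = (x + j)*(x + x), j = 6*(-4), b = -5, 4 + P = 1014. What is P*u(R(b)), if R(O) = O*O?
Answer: 50500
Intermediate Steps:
P = 1010 (P = -4 + 1014 = 1010)
j = -24
R(O) = O²
u(x) = 2*x*(-24 + x) (u(x) = (x - 24)*(x + x) = (-24 + x)*(2*x) = 2*x*(-24 + x))
P*u(R(b)) = 1010*(2*(-5)²*(-24 + (-5)²)) = 1010*(2*25*(-24 + 25)) = 1010*(2*25*1) = 1010*50 = 50500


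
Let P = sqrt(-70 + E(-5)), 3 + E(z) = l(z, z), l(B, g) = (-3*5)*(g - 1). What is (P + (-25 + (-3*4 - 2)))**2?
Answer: (39 - sqrt(17))**2 ≈ 1216.4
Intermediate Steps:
l(B, g) = 15 - 15*g (l(B, g) = -15*(-1 + g) = 15 - 15*g)
E(z) = 12 - 15*z (E(z) = -3 + (15 - 15*z) = 12 - 15*z)
P = sqrt(17) (P = sqrt(-70 + (12 - 15*(-5))) = sqrt(-70 + (12 + 75)) = sqrt(-70 + 87) = sqrt(17) ≈ 4.1231)
(P + (-25 + (-3*4 - 2)))**2 = (sqrt(17) + (-25 + (-3*4 - 2)))**2 = (sqrt(17) + (-25 + (-12 - 2)))**2 = (sqrt(17) + (-25 - 14))**2 = (sqrt(17) - 39)**2 = (-39 + sqrt(17))**2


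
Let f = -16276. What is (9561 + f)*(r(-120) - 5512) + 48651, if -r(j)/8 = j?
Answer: 30615331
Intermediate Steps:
r(j) = -8*j
(9561 + f)*(r(-120) - 5512) + 48651 = (9561 - 16276)*(-8*(-120) - 5512) + 48651 = -6715*(960 - 5512) + 48651 = -6715*(-4552) + 48651 = 30566680 + 48651 = 30615331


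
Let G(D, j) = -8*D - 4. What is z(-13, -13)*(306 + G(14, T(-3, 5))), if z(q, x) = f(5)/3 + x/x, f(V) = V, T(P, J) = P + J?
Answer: 1520/3 ≈ 506.67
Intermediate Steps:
T(P, J) = J + P
G(D, j) = -4 - 8*D
z(q, x) = 8/3 (z(q, x) = 5/3 + x/x = 5*(⅓) + 1 = 5/3 + 1 = 8/3)
z(-13, -13)*(306 + G(14, T(-3, 5))) = 8*(306 + (-4 - 8*14))/3 = 8*(306 + (-4 - 112))/3 = 8*(306 - 116)/3 = (8/3)*190 = 1520/3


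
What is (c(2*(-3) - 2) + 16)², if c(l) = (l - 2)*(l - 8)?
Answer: 30976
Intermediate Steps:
c(l) = (-8 + l)*(-2 + l) (c(l) = (-2 + l)*(-8 + l) = (-8 + l)*(-2 + l))
(c(2*(-3) - 2) + 16)² = ((16 + (2*(-3) - 2)² - 10*(2*(-3) - 2)) + 16)² = ((16 + (-6 - 2)² - 10*(-6 - 2)) + 16)² = ((16 + (-8)² - 10*(-8)) + 16)² = ((16 + 64 + 80) + 16)² = (160 + 16)² = 176² = 30976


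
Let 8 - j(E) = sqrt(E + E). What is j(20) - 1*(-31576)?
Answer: 31584 - 2*sqrt(10) ≈ 31578.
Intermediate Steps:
j(E) = 8 - sqrt(2)*sqrt(E) (j(E) = 8 - sqrt(E + E) = 8 - sqrt(2*E) = 8 - sqrt(2)*sqrt(E))
j(20) - 1*(-31576) = (8 - sqrt(2)*sqrt(20)) - 1*(-31576) = (8 - sqrt(2)*2*sqrt(5)) + 31576 = (8 - 2*sqrt(10)) + 31576 = 31584 - 2*sqrt(10)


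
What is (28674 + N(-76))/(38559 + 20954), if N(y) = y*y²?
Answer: -410302/59513 ≈ -6.8943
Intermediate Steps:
N(y) = y³
(28674 + N(-76))/(38559 + 20954) = (28674 + (-76)³)/(38559 + 20954) = (28674 - 438976)/59513 = -410302*1/59513 = -410302/59513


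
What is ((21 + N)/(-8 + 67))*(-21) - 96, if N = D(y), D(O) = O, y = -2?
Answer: -6063/59 ≈ -102.76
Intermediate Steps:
N = -2
((21 + N)/(-8 + 67))*(-21) - 96 = ((21 - 2)/(-8 + 67))*(-21) - 96 = (19/59)*(-21) - 96 = -399/59 - 96 = -6063/59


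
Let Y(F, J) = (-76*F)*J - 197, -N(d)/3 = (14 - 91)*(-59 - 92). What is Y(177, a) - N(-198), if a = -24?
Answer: 357532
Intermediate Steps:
N(d) = -34881 (N(d) = -3*(14 - 91)*(-59 - 92) = -(-231)*(-151) = -3*11627 = -34881)
Y(F, J) = -197 - 76*F*J (Y(F, J) = -76*F*J - 197 = -197 - 76*F*J)
Y(177, a) - N(-198) = (-197 - 76*177*(-24)) - 1*(-34881) = (-197 + 322848) + 34881 = 322651 + 34881 = 357532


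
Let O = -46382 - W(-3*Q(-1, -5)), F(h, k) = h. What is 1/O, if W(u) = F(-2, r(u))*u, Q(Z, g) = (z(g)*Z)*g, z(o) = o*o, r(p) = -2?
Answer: -1/47132 ≈ -2.1217e-5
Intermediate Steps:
z(o) = o²
Q(Z, g) = Z*g³ (Q(Z, g) = (g²*Z)*g = (Z*g²)*g = Z*g³)
W(u) = -2*u
O = -47132 (O = -46382 - (-2)*(-(-3)*(-5)³) = -46382 - (-2)*(-(-3)*(-125)) = -46382 - (-2)*(-3*125) = -46382 - (-2)*(-375) = -46382 - 1*750 = -46382 - 750 = -47132)
1/O = 1/(-47132) = -1/47132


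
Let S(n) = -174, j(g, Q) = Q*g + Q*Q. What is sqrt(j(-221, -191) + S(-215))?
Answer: sqrt(78518) ≈ 280.21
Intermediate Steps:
j(g, Q) = Q**2 + Q*g (j(g, Q) = Q*g + Q**2 = Q**2 + Q*g)
sqrt(j(-221, -191) + S(-215)) = sqrt(-191*(-191 - 221) - 174) = sqrt(-191*(-412) - 174) = sqrt(78692 - 174) = sqrt(78518)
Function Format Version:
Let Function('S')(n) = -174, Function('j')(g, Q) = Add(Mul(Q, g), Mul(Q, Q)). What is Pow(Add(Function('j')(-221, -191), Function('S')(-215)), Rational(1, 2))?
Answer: Pow(78518, Rational(1, 2)) ≈ 280.21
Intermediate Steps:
Function('j')(g, Q) = Add(Pow(Q, 2), Mul(Q, g)) (Function('j')(g, Q) = Add(Mul(Q, g), Pow(Q, 2)) = Add(Pow(Q, 2), Mul(Q, g)))
Pow(Add(Function('j')(-221, -191), Function('S')(-215)), Rational(1, 2)) = Pow(Add(Mul(-191, Add(-191, -221)), -174), Rational(1, 2)) = Pow(Add(Mul(-191, -412), -174), Rational(1, 2)) = Pow(Add(78692, -174), Rational(1, 2)) = Pow(78518, Rational(1, 2))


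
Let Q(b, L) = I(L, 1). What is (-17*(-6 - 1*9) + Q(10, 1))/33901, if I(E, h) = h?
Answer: 256/33901 ≈ 0.0075514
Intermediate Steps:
Q(b, L) = 1
(-17*(-6 - 1*9) + Q(10, 1))/33901 = (-17*(-6 - 1*9) + 1)/33901 = (-17*(-6 - 9) + 1)*(1/33901) = (-17*(-15) + 1)*(1/33901) = (255 + 1)*(1/33901) = 256*(1/33901) = 256/33901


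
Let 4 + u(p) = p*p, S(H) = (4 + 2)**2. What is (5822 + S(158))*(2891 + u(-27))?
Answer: 21182528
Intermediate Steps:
S(H) = 36 (S(H) = 6**2 = 36)
u(p) = -4 + p**2 (u(p) = -4 + p*p = -4 + p**2)
(5822 + S(158))*(2891 + u(-27)) = (5822 + 36)*(2891 + (-4 + (-27)**2)) = 5858*(2891 + (-4 + 729)) = 5858*(2891 + 725) = 5858*3616 = 21182528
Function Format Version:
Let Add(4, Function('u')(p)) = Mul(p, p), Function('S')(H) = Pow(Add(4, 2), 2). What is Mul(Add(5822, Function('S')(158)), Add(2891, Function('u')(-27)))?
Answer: 21182528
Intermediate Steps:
Function('S')(H) = 36 (Function('S')(H) = Pow(6, 2) = 36)
Function('u')(p) = Add(-4, Pow(p, 2)) (Function('u')(p) = Add(-4, Mul(p, p)) = Add(-4, Pow(p, 2)))
Mul(Add(5822, Function('S')(158)), Add(2891, Function('u')(-27))) = Mul(Add(5822, 36), Add(2891, Add(-4, Pow(-27, 2)))) = Mul(5858, Add(2891, Add(-4, 729))) = Mul(5858, Add(2891, 725)) = Mul(5858, 3616) = 21182528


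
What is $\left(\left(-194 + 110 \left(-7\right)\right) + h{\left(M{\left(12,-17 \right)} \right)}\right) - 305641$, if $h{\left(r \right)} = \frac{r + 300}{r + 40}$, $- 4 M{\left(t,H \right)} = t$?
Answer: $- \frac{11344088}{37} \approx -3.066 \cdot 10^{5}$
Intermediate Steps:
$M{\left(t,H \right)} = - \frac{t}{4}$
$h{\left(r \right)} = \frac{300 + r}{40 + r}$
$\left(\left(-194 + 110 \left(-7\right)\right) + h{\left(M{\left(12,-17 \right)} \right)}\right) - 305641 = \left(\left(-194 + 110 \left(-7\right)\right) + \frac{300 - 3}{40 - 3}\right) - 305641 = \left(\left(-194 - 770\right) + \frac{300 - 3}{40 - 3}\right) - 305641 = \left(-964 + \frac{1}{37} \cdot 297\right) - 305641 = \left(-964 + \frac{297}{37}\right) - 305641 = - \frac{35371}{37} - 305641 = - \frac{11344088}{37}$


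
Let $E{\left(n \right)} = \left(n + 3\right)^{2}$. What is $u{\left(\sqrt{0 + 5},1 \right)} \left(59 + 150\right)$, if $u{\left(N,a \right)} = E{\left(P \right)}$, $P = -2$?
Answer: $209$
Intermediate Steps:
$E{\left(n \right)} = \left(3 + n\right)^{2}$
$u{\left(N,a \right)} = 1$ ($u{\left(N,a \right)} = \left(3 - 2\right)^{2} = 1^{2} = 1$)
$u{\left(\sqrt{0 + 5},1 \right)} \left(59 + 150\right) = 1 \left(59 + 150\right) = 1 \cdot 209 = 209$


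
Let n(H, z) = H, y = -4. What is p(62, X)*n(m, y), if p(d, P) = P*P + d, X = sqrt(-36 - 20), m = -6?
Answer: -36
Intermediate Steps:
X = 2*I*sqrt(14) (X = sqrt(-56) = 2*I*sqrt(14) ≈ 7.4833*I)
p(d, P) = d + P**2 (p(d, P) = P**2 + d = d + P**2)
p(62, X)*n(m, y) = (62 + (2*I*sqrt(14))**2)*(-6) = (62 - 56)*(-6) = 6*(-6) = -36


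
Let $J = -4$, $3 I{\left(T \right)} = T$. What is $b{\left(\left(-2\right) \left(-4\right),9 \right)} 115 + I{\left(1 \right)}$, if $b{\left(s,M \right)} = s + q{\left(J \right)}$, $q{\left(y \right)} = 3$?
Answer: $\frac{3796}{3} \approx 1265.3$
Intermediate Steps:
$I{\left(T \right)} = \frac{T}{3}$
$b{\left(s,M \right)} = 3 + s$ ($b{\left(s,M \right)} = s + 3 = 3 + s$)
$b{\left(\left(-2\right) \left(-4\right),9 \right)} 115 + I{\left(1 \right)} = \left(3 - -8\right) 115 + \frac{1}{3} \cdot 1 = \left(3 + 8\right) 115 + \frac{1}{3} = 11 \cdot 115 + \frac{1}{3} = 1265 + \frac{1}{3} = \frac{3796}{3}$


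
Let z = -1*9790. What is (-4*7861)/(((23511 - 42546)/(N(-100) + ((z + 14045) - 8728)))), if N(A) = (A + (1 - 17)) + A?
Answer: -16382324/2115 ≈ -7745.8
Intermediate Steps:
z = -9790
N(A) = -16 + 2*A (N(A) = (A - 16) + A = (-16 + A) + A = -16 + 2*A)
(-4*7861)/(((23511 - 42546)/(N(-100) + ((z + 14045) - 8728)))) = (-4*7861)/(((23511 - 42546)/((-16 + 2*(-100)) + ((-9790 + 14045) - 8728)))) = -31444/((-19035/((-16 - 200) + (4255 - 8728)))) = -31444/((-19035/(-216 - 4473))) = -31444/((-19035/(-4689))) = -31444/((-19035*(-1/4689))) = -31444/2115/521 = -31444*521/2115 = -16382324/2115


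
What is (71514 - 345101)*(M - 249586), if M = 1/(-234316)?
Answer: 15999913067315899/234316 ≈ 6.8283e+10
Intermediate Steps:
M = -1/234316 ≈ -4.2677e-6
(71514 - 345101)*(M - 249586) = (71514 - 345101)*(-1/234316 - 249586) = -273587*(-58481993177/234316) = 15999913067315899/234316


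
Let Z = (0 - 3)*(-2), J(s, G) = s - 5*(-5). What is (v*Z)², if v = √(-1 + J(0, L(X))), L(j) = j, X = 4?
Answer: 864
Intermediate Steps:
J(s, G) = 25 + s (J(s, G) = s + 25 = 25 + s)
Z = 6 (Z = -3*(-2) = 6)
v = 2*√6 (v = √(-1 + (25 + 0)) = √(-1 + 25) = √24 = 2*√6 ≈ 4.8990)
(v*Z)² = ((2*√6)*6)² = (12*√6)² = 864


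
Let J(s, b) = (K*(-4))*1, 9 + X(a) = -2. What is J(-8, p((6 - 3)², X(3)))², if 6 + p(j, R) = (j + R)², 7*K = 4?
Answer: 256/49 ≈ 5.2245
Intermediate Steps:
K = 4/7 (K = (⅐)*4 = 4/7 ≈ 0.57143)
X(a) = -11 (X(a) = -9 - 2 = -11)
p(j, R) = -6 + (R + j)² (p(j, R) = -6 + (j + R)² = -6 + (R + j)²)
J(s, b) = -16/7 (J(s, b) = ((4/7)*(-4))*1 = -16/7*1 = -16/7)
J(-8, p((6 - 3)², X(3)))² = (-16/7)² = 256/49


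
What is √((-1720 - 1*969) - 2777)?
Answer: I*√5466 ≈ 73.932*I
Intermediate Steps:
√((-1720 - 1*969) - 2777) = √((-1720 - 969) - 2777) = √(-2689 - 2777) = √(-5466) = I*√5466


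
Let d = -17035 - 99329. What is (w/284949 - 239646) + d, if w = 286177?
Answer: -101444407313/284949 ≈ -3.5601e+5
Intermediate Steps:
d = -116364
(w/284949 - 239646) + d = (286177/284949 - 239646) - 116364 = -68286601877/284949 - 116364 = -101444407313/284949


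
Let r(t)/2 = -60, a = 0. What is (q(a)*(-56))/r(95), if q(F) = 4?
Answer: 28/15 ≈ 1.8667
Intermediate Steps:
r(t) = -120 (r(t) = 2*(-60) = -120)
(q(a)*(-56))/r(95) = (4*(-56))/(-120) = -224*(-1/120) = 28/15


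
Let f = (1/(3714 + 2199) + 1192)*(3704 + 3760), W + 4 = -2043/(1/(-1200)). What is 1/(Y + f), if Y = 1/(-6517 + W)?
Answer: 4819250709/42877303735393915 ≈ 1.1240e-7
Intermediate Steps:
W = 2451596 (W = -4 - 2043/(1/(-1200)) = -4 - 2043/(-1/1200) = -4 - 2043*(-1200) = -4 + 2451600 = 2451596)
f = 17536162936/1971 (f = (1/5913 + 1192)*7464 = (7048297/5913)*7464 = 17536162936/1971 ≈ 8.8971e+6)
Y = 1/2445079 (Y = 1/(-6517 + 2451596) = 1/2445079 ≈ 4.0898e-7)
1/(Y + f) = 1/(1/2445079 + 17536162936/1971) = 1/(42877303735393915/4819250709) = 4819250709/42877303735393915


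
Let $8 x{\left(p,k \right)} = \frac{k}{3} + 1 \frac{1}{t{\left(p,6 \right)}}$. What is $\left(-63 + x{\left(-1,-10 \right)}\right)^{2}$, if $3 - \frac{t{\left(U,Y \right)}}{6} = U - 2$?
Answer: $\frac{333537169}{82944} \approx 4021.2$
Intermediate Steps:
$t{\left(U,Y \right)} = 30 - 6 U$ ($t{\left(U,Y \right)} = 18 - 6 \left(U - 2\right) = 18 - 6 \left(-2 + U\right) = 18 - \left(-12 + 6 U\right) = 30 - 6 U$)
$x{\left(p,k \right)} = \frac{1}{8 \left(30 - 6 p\right)} + \frac{k}{24}$ ($x{\left(p,k \right)} = \frac{\frac{k}{3} + 1 \frac{1}{30 - 6 p}}{8} = \frac{k \frac{1}{3} + \frac{1}{30 - 6 p}}{8} = \frac{\frac{k}{3} + \frac{1}{30 - 6 p}}{8} = \frac{\frac{1}{30 - 6 p} + \frac{k}{3}}{8} = \frac{1}{8 \left(30 - 6 p\right)} + \frac{k}{24}$)
$\left(-63 + x{\left(-1,-10 \right)}\right)^{2} = \left(-63 + \frac{-1 + 2 \left(-10\right) \left(-5 - 1\right)}{48 \left(-5 - 1\right)}\right)^{2} = \left(-63 + \frac{-1 + 2 \left(-10\right) \left(-6\right)}{48 \left(-6\right)}\right)^{2} = \left(-63 + \frac{1}{48} \left(- \frac{1}{6}\right) \left(-1 + 120\right)\right)^{2} = \left(-63 + \frac{1}{48} \left(- \frac{1}{6}\right) 119\right)^{2} = \left(-63 - \frac{119}{288}\right)^{2} = \left(- \frac{18263}{288}\right)^{2} = \frac{333537169}{82944}$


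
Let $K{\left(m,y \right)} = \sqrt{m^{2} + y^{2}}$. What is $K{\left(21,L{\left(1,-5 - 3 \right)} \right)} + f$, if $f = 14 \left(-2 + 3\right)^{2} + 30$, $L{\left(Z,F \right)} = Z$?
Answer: $44 + \sqrt{442} \approx 65.024$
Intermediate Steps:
$f = 44$ ($f = 14 \cdot 1^{2} + 30 = 14 \cdot 1 + 30 = 14 + 30 = 44$)
$K{\left(21,L{\left(1,-5 - 3 \right)} \right)} + f = \sqrt{21^{2} + 1^{2}} + 44 = \sqrt{441 + 1} + 44 = \sqrt{442} + 44 = 44 + \sqrt{442}$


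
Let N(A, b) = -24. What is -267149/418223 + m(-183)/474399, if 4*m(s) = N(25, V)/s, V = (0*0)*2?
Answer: -7730847489065/12102678951597 ≈ -0.63877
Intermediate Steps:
V = 0 (V = 0*2 = 0)
m(s) = -6/s (m(s) = (-24/s)/4 = -6/s)
-267149/418223 + m(-183)/474399 = -267149/418223 - 6/(-183)/474399 = -267149*1/418223 - 6*(-1/183)*(1/474399) = -267149/418223 + (2/61)*(1/474399) = -267149/418223 + 2/28938339 = -7730847489065/12102678951597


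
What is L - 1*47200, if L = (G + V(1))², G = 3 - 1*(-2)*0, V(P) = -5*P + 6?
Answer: -47184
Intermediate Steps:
V(P) = 6 - 5*P
G = 3 (G = 3 + 2*0 = 3 + 0 = 3)
L = 16 (L = (3 + (6 - 5*1))² = (3 + (6 - 5))² = (3 + 1)² = 4² = 16)
L - 1*47200 = 16 - 1*47200 = 16 - 47200 = -47184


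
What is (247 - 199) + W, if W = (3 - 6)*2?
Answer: 42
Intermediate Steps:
W = -6 (W = -3*2 = -6)
(247 - 199) + W = (247 - 199) - 6 = 48 - 6 = 42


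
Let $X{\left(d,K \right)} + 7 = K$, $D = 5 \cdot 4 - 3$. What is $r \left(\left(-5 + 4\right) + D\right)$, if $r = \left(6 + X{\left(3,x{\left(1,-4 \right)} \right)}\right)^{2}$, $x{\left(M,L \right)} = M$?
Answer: $0$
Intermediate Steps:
$D = 17$ ($D = 20 - 3 = 17$)
$X{\left(d,K \right)} = -7 + K$
$r = 0$ ($r = \left(6 + \left(-7 + 1\right)\right)^{2} = \left(6 - 6\right)^{2} = 0^{2} = 0$)
$r \left(\left(-5 + 4\right) + D\right) = 0 \left(\left(-5 + 4\right) + 17\right) = 0 \left(-1 + 17\right) = 0 \cdot 16 = 0$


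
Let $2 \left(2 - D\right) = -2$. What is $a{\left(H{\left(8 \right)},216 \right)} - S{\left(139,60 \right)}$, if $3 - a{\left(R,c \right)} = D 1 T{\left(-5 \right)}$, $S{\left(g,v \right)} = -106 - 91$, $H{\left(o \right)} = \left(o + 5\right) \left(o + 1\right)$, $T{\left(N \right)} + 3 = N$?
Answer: $224$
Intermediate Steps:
$T{\left(N \right)} = -3 + N$
$H{\left(o \right)} = \left(1 + o\right) \left(5 + o\right)$ ($H{\left(o \right)} = \left(5 + o\right) \left(1 + o\right) = \left(1 + o\right) \left(5 + o\right)$)
$D = 3$ ($D = 2 - -1 = 2 + 1 = 3$)
$S{\left(g,v \right)} = -197$
$a{\left(R,c \right)} = 27$ ($a{\left(R,c \right)} = 3 - 3 \cdot 1 \left(-3 - 5\right) = 3 - 3 \left(-8\right) = 3 - -24 = 3 + 24 = 27$)
$a{\left(H{\left(8 \right)},216 \right)} - S{\left(139,60 \right)} = 27 - -197 = 27 + 197 = 224$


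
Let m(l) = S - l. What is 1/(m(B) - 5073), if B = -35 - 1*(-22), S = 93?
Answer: -1/4967 ≈ -0.00020133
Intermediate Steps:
B = -13 (B = -35 + 22 = -13)
m(l) = 93 - l
1/(m(B) - 5073) = 1/((93 - 1*(-13)) - 5073) = 1/((93 + 13) - 5073) = 1/(106 - 5073) = 1/(-4967) = -1/4967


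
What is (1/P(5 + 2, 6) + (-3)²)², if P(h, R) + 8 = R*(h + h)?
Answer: 469225/5776 ≈ 81.237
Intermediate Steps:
P(h, R) = -8 + 2*R*h (P(h, R) = -8 + R*(h + h) = -8 + R*(2*h) = -8 + 2*R*h)
(1/P(5 + 2, 6) + (-3)²)² = (1/(-8 + 2*6*(5 + 2)) + (-3)²)² = (1/(-8 + 2*6*7) + 9)² = (1/(-8 + 84) + 9)² = (1/76 + 9)² = (685/76)² = 469225/5776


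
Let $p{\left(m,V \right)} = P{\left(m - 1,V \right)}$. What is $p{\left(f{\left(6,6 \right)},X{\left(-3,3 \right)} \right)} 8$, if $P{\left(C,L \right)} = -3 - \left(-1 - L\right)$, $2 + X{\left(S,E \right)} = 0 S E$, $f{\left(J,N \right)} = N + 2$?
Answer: $-32$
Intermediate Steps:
$f{\left(J,N \right)} = 2 + N$
$X{\left(S,E \right)} = -2$ ($X{\left(S,E \right)} = -2 + 0 S E = -2 + 0 E = -2 + 0 = -2$)
$P{\left(C,L \right)} = -2 + L$ ($P{\left(C,L \right)} = -3 + \left(1 + L\right) = -2 + L$)
$p{\left(m,V \right)} = -2 + V$
$p{\left(f{\left(6,6 \right)},X{\left(-3,3 \right)} \right)} 8 = \left(-2 - 2\right) 8 = \left(-4\right) 8 = -32$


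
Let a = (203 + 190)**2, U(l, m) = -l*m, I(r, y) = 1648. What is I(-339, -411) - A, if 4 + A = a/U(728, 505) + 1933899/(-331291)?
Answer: 201968846184499/121795823240 ≈ 1658.3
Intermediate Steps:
U(l, m) = -l*m
a = 154449 (a = 393**2 = 154449)
A = -1249329484979/121795823240 (A = -4 + (154449/((-1*728*505)) + 1933899/(-331291)) = -4 + (154449/(-367640) + 1933899*(-1/331291)) = -4 + (154449*(-1/367640) - 1933899/331291) = -4 + (-154449/367640 - 1933899/331291) = -4 - 762146192019/121795823240 = -1249329484979/121795823240 ≈ -10.258)
I(-339, -411) - A = 1648 - 1*(-1249329484979/121795823240) = 1648 + 1249329484979/121795823240 = 201968846184499/121795823240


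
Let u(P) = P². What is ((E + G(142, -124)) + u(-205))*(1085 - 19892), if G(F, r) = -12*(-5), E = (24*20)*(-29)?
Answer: -529699155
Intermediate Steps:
E = -13920 (E = 480*(-29) = -13920)
G(F, r) = 60
((E + G(142, -124)) + u(-205))*(1085 - 19892) = ((-13920 + 60) + (-205)²)*(1085 - 19892) = (-13860 + 42025)*(-18807) = 28165*(-18807) = -529699155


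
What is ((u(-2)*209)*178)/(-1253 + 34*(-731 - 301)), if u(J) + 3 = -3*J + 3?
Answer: -223212/36341 ≈ -6.1422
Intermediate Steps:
u(J) = -3*J (u(J) = -3 + (-3*J + 3) = -3 + (3 - 3*J) = -3*J)
((u(-2)*209)*178)/(-1253 + 34*(-731 - 301)) = ((-3*(-2)*209)*178)/(-1253 + 34*(-731 - 301)) = ((6*209)*178)/(-1253 + 34*(-1032)) = (1254*178)/(-1253 - 35088) = 223212/(-36341) = 223212*(-1/36341) = -223212/36341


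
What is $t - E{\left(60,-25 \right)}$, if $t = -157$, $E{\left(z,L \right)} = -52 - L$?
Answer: $-130$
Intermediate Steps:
$t - E{\left(60,-25 \right)} = -157 - \left(-52 - -25\right) = -157 - \left(-52 + 25\right) = -157 - -27 = -157 + 27 = -130$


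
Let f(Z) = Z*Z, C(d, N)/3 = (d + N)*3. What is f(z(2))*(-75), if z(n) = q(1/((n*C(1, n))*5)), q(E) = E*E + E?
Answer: -73441/70858800 ≈ -0.0010364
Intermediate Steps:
C(d, N) = 9*N + 9*d (C(d, N) = 3*((d + N)*3) = 3*((N + d)*3) = 3*(3*N + 3*d) = 9*N + 9*d)
q(E) = E + E² (q(E) = E² + E = E + E²)
z(n) = (1 + 1/(5*n*(9 + 9*n)))/(5*n*(9 + 9*n)) (z(n) = (1 + 1/((n*(9*n + 9*1))*5))/(((n*(9*n + 9*1))*5)) = (1 + 1/((n*(9*n + 9))*5))/(((n*(9*n + 9))*5)) = (1 + 1/((n*(9 + 9*n))*5))/(((n*(9 + 9*n))*5)) = (1 + 1/(5*n*(9 + 9*n)))/((5*n*(9 + 9*n))) = (1/(5*n*(9 + 9*n)))*(1 + 1/(5*n*(9 + 9*n))) = (1 + 1/(5*n*(9 + 9*n)))/(5*n*(9 + 9*n)))
f(Z) = Z²
f(z(2))*(-75) = ((1/2025)*(1 + 45*2*(1 + 2))/(2²*(1 + 2)²))²*(-75) = ((1/2025)*(¼)*(1 + 45*2*3)/3²)²*(-75) = ((1/2025)*(¼)*(⅑)*(1 + 270))²*(-75) = ((1/2025)*(¼)*(⅑)*271)²*(-75) = (271/72900)²*(-75) = (73441/5314410000)*(-75) = -73441/70858800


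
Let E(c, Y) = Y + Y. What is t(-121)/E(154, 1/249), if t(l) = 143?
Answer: 35607/2 ≈ 17804.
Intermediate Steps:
E(c, Y) = 2*Y
t(-121)/E(154, 1/249) = 143/((2/249)) = 143/((2*(1/249))) = 143/(2/249) = 143*(249/2) = 35607/2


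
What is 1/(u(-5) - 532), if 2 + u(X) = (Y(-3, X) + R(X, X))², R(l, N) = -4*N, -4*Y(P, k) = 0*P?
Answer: -1/134 ≈ -0.0074627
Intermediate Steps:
Y(P, k) = 0 (Y(P, k) = -0*P = -¼*0 = 0)
u(X) = -2 + 16*X² (u(X) = -2 + (0 - 4*X)² = -2 + (-4*X)² = -2 + 16*X²)
1/(u(-5) - 532) = 1/((-2 + 16*(-5)²) - 532) = 1/((-2 + 16*25) - 532) = 1/((-2 + 400) - 532) = 1/(398 - 532) = 1/(-134) = -1/134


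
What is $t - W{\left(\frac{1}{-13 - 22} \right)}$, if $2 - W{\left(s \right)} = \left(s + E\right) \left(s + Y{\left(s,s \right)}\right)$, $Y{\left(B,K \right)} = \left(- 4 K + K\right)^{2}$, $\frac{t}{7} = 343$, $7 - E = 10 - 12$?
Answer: $\frac{102848961}{42875} \approx 2398.8$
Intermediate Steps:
$E = 9$ ($E = 7 - \left(10 - 12\right) = 7 - -2 = 7 + 2 = 9$)
$t = 2401$ ($t = 7 \cdot 343 = 2401$)
$Y{\left(B,K \right)} = 9 K^{2}$ ($Y{\left(B,K \right)} = \left(- 3 K\right)^{2} = 9 K^{2}$)
$W{\left(s \right)} = 2 - \left(9 + s\right) \left(s + 9 s^{2}\right)$ ($W{\left(s \right)} = 2 - \left(s + 9\right) \left(s + 9 s^{2}\right) = 2 - \left(9 + s\right) \left(s + 9 s^{2}\right)$)
$t - W{\left(\frac{1}{-13 - 22} \right)} = 2401 - \left(2 - 82 \left(\frac{1}{-13 - 22}\right)^{2} - \frac{9}{-13 - 22} - 9 \left(\frac{1}{-13 - 22}\right)^{3}\right) = 2401 - \left(2 - 82 \left(\frac{1}{-35}\right)^{2} - \frac{9}{-35} - 9 \left(\frac{1}{-35}\right)^{3}\right) = 2401 - \left(2 - 82 \left(- \frac{1}{35}\right)^{2} - - \frac{9}{35} - 9 \left(- \frac{1}{35}\right)^{3}\right) = 2401 - \left(2 - \frac{82}{1225} + \frac{9}{35} - - \frac{9}{42875}\right) = 2401 - \left(2 - \frac{82}{1225} + \frac{9}{35} + \frac{9}{42875}\right) = 2401 - \frac{93914}{42875} = \frac{102848961}{42875}$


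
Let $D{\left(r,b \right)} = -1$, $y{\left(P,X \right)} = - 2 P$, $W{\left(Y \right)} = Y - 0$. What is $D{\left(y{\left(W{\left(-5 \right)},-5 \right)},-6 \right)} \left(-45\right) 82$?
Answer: $3690$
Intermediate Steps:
$W{\left(Y \right)} = Y$ ($W{\left(Y \right)} = Y + 0 = Y$)
$D{\left(y{\left(W{\left(-5 \right)},-5 \right)},-6 \right)} \left(-45\right) 82 = \left(-1\right) \left(-45\right) 82 = 45 \cdot 82 = 3690$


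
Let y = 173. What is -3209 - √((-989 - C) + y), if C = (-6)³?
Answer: -3209 - 10*I*√6 ≈ -3209.0 - 24.495*I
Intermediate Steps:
C = -216
-3209 - √((-989 - C) + y) = -3209 - √((-989 - 1*(-216)) + 173) = -3209 - √((-989 + 216) + 173) = -3209 - √(-773 + 173) = -3209 - √(-600) = -3209 - 10*I*√6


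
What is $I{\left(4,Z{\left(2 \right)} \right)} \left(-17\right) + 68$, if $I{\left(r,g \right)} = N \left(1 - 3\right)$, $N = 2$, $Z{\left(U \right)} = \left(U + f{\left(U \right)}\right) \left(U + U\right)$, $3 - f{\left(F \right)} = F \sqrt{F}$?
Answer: $136$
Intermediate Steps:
$f{\left(F \right)} = 3 - F^{\frac{3}{2}}$ ($f{\left(F \right)} = 3 - F \sqrt{F} = 3 - F^{\frac{3}{2}}$)
$Z{\left(U \right)} = 2 U \left(3 + U - U^{\frac{3}{2}}\right)$ ($Z{\left(U \right)} = \left(U - \left(-3 + U^{\frac{3}{2}}\right)\right) \left(U + U\right) = \left(3 + U - U^{\frac{3}{2}}\right) 2 U = 2 U \left(3 + U - U^{\frac{3}{2}}\right)$)
$I{\left(r,g \right)} = -4$ ($I{\left(r,g \right)} = 2 \left(1 - 3\right) = 2 \left(-2\right) = -4$)
$I{\left(4,Z{\left(2 \right)} \right)} \left(-17\right) + 68 = \left(-4\right) \left(-17\right) + 68 = 68 + 68 = 136$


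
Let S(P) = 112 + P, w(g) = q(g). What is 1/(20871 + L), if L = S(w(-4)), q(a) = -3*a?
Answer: 1/20995 ≈ 4.7630e-5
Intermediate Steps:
w(g) = -3*g
L = 124 (L = 112 - 3*(-4) = 112 + 12 = 124)
1/(20871 + L) = 1/(20871 + 124) = 1/20995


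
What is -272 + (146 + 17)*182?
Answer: 29394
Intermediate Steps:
-272 + (146 + 17)*182 = -272 + 163*182 = -272 + 29666 = 29394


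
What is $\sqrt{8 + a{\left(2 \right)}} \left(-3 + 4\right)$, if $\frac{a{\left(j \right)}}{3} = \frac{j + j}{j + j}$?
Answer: $\sqrt{11} \approx 3.3166$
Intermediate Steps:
$a{\left(j \right)} = 3$ ($a{\left(j \right)} = 3 \frac{j + j}{j + j} = 3 \frac{2 j}{2 j} = 3 \cdot 2 j \frac{1}{2 j} = 3 \cdot 1 = 3$)
$\sqrt{8 + a{\left(2 \right)}} \left(-3 + 4\right) = \sqrt{8 + 3} \left(-3 + 4\right) = \sqrt{11} \cdot 1 = \sqrt{11}$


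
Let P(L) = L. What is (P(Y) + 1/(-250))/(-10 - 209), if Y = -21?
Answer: 5251/54750 ≈ 0.095909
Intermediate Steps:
(P(Y) + 1/(-250))/(-10 - 209) = (-21 + 1/(-250))/(-10 - 209) = (-21 - 1/250)/(-219) = -5251/250*(-1/219) = 5251/54750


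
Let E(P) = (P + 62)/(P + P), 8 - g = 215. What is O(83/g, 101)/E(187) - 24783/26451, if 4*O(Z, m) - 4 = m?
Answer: 56335939/1463622 ≈ 38.491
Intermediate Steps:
g = -207 (g = 8 - 1*215 = 8 - 215 = -207)
E(P) = (62 + P)/(2*P) (E(P) = (62 + P)/((2*P)) = (62 + P)*(1/(2*P)) = (62 + P)/(2*P))
O(Z, m) = 1 + m/4
O(83/g, 101)/E(187) - 24783/26451 = (1 + (¼)*101)/(((½)*(62 + 187)/187)) - 24783/26451 = (1 + 101/4)/(((½)*(1/187)*249)) - 24783*1/26451 = 105/(4*(249/374)) - 8261/8817 = (105/4)*(374/249) - 8261/8817 = 6545/166 - 8261/8817 = 56335939/1463622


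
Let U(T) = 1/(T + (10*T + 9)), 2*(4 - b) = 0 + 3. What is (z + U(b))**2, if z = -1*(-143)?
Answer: 109014481/5329 ≈ 20457.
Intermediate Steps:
b = 5/2 (b = 4 - (0 + 3)/2 = 4 - 1/2*3 = 4 - 3/2 = 5/2 ≈ 2.5000)
z = 143
U(T) = 1/(9 + 11*T) (U(T) = 1/(T + (9 + 10*T)) = 1/(9 + 11*T))
(z + U(b))**2 = (143 + 1/(9 + 11*(5/2)))**2 = (143 + 1/(9 + 55/2))**2 = (143 + 1/(73/2))**2 = (143 + 2/73)**2 = (10441/73)**2 = 109014481/5329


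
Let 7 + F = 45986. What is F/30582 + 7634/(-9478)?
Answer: 101162987/144928098 ≈ 0.69802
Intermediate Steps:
F = 45979 (F = -7 + 45986 = 45979)
F/30582 + 7634/(-9478) = 45979/30582 + 7634/(-9478) = 45979*(1/30582) + 7634*(-1/9478) = 45979/30582 - 3817/4739 = 101162987/144928098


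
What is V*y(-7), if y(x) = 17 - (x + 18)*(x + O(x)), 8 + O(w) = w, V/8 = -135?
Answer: -279720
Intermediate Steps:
V = -1080 (V = 8*(-135) = -1080)
O(w) = -8 + w
y(x) = 17 - (-8 + 2*x)*(18 + x) (y(x) = 17 - (x + 18)*(x + (-8 + x)) = 17 - (18 + x)*(-8 + 2*x) = 17 - (-8 + 2*x)*(18 + x))
V*y(-7) = -1080*(161 - 28*(-7) - 2*(-7)²) = -1080*(161 + 196 - 2*49) = -1080*(161 + 196 - 98) = -1080*259 = -279720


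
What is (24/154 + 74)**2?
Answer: 32604100/5929 ≈ 5499.1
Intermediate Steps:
(24/154 + 74)**2 = (24*(1/154) + 74)**2 = (12/77 + 74)**2 = (5710/77)**2 = 32604100/5929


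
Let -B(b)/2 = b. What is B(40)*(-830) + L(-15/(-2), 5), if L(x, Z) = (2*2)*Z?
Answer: 66420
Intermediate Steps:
L(x, Z) = 4*Z
B(b) = -2*b
B(40)*(-830) + L(-15/(-2), 5) = -2*40*(-830) + 4*5 = -80*(-830) + 20 = 66400 + 20 = 66420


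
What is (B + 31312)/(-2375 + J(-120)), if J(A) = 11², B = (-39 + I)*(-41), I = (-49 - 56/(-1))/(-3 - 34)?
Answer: -608997/41699 ≈ -14.605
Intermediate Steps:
I = -7/37 (I = (-49 - 56*(-1))/(-37) = (-49 + 56)*(-1/37) = 7*(-1/37) = -7/37 ≈ -0.18919)
B = 59450/37 (B = (-39 - 7/37)*(-41) = -1450/37*(-41) = 59450/37 ≈ 1606.8)
J(A) = 121
(B + 31312)/(-2375 + J(-120)) = (59450/37 + 31312)/(-2375 + 121) = (1217994/37)/(-2254) = (1217994/37)*(-1/2254) = -608997/41699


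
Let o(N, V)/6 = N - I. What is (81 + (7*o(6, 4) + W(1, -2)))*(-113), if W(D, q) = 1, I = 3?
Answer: -23504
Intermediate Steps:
o(N, V) = -18 + 6*N (o(N, V) = 6*(N - 1*3) = 6*(N - 3) = 6*(-3 + N) = -18 + 6*N)
(81 + (7*o(6, 4) + W(1, -2)))*(-113) = (81 + (7*(-18 + 6*6) + 1))*(-113) = (81 + (7*(-18 + 36) + 1))*(-113) = (81 + (7*18 + 1))*(-113) = (81 + (126 + 1))*(-113) = (81 + 127)*(-113) = 208*(-113) = -23504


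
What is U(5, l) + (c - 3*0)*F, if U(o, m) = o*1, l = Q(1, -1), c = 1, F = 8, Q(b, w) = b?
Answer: 13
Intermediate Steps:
l = 1
U(o, m) = o
U(5, l) + (c - 3*0)*F = 5 + (1 - 3*0)*8 = 5 + (1 + 0)*8 = 5 + 1*8 = 5 + 8 = 13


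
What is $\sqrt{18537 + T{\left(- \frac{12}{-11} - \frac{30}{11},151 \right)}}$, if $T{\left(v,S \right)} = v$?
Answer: $\frac{7 \sqrt{45771}}{11} \approx 136.14$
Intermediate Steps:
$\sqrt{18537 + T{\left(- \frac{12}{-11} - \frac{30}{11},151 \right)}} = \sqrt{18537 - \left(- \frac{12}{11} + \frac{30}{11}\right)} = \sqrt{18537 - \frac{18}{11}} = \sqrt{\frac{203889}{11}} = \frac{7 \sqrt{45771}}{11}$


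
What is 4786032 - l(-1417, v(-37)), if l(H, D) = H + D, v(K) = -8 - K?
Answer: 4787420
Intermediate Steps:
l(H, D) = D + H
4786032 - l(-1417, v(-37)) = 4786032 - ((-8 - 1*(-37)) - 1417) = 4786032 - ((-8 + 37) - 1417) = 4786032 - (29 - 1417) = 4786032 - 1*(-1388) = 4786032 + 1388 = 4787420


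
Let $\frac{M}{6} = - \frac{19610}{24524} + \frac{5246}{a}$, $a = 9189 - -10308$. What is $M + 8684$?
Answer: $\frac{345890342763}{39845369} \approx 8680.8$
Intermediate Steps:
$a = 19497$ ($a = 9189 + 10308 = 19497$)
$M = - \frac{126841633}{39845369}$ ($M = 6 \left(- \frac{19610}{24524} + \frac{5246}{19497}\right) = 6 \left(\left(-19610\right) \frac{1}{24524} + 5246 \cdot \frac{1}{19497}\right) = 6 \left(- \frac{9805}{12262} + \frac{5246}{19497}\right) = 6 \left(- \frac{126841633}{239072214}\right) = - \frac{126841633}{39845369} \approx -3.1833$)
$M + 8684 = - \frac{126841633}{39845369} + 8684 = \frac{345890342763}{39845369}$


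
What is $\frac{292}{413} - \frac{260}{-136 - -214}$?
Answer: $- \frac{3254}{1239} \approx -2.6263$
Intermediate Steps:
$\frac{292}{413} - \frac{260}{-136 - -214} = 292 \cdot \frac{1}{413} - \frac{260}{-136 + 214} = \frac{292}{413} - \frac{260}{78} = \frac{292}{413} - \frac{10}{3} = - \frac{3254}{1239}$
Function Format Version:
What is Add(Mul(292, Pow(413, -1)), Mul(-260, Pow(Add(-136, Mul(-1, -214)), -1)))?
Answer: Rational(-3254, 1239) ≈ -2.6263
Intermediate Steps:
Add(Mul(292, Pow(413, -1)), Mul(-260, Pow(Add(-136, Mul(-1, -214)), -1))) = Add(Mul(292, Rational(1, 413)), Mul(-260, Pow(Add(-136, 214), -1))) = Add(Rational(292, 413), Mul(-260, Pow(78, -1))) = Add(Rational(292, 413), Mul(-260, Rational(1, 78))) = Add(Rational(292, 413), Rational(-10, 3)) = Rational(-3254, 1239)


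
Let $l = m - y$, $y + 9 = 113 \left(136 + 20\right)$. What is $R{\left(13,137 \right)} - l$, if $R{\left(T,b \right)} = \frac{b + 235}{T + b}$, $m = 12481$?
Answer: $\frac{128512}{25} \approx 5140.5$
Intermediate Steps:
$R{\left(T,b \right)} = \frac{235 + b}{T + b}$
$y = 17619$ ($y = -9 + 113 \left(136 + 20\right) = -9 + 113 \cdot 156 = -9 + 17628 = 17619$)
$l = -5138$ ($l = 12481 - 17619 = -5138$)
$R{\left(13,137 \right)} - l = \frac{235 + 137}{13 + 137} - -5138 = \frac{1}{150} \cdot 372 + 5138 = \frac{62}{25} + 5138 = \frac{128512}{25}$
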